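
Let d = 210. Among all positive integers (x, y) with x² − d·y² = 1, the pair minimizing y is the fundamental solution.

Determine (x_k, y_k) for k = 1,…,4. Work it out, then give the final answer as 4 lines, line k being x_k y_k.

√210 → a₀=14, period (2,28); ℓ=2 even so k=1
k=0  a_k=14  p_k/q_k = 14/1
k=1  a_k=2  p_k/q_k = 29/2
→ (29, 2).  Check: 29²=841, 210·2²=840, difference 1.
(29+2√210)^2 = 1681 + 116√210
(29+2√210)^3 = 97469 + 6726√210
(29+2√210)^4 = 5651521 + 389992√210

29 2
1681 116
97469 6726
5651521 389992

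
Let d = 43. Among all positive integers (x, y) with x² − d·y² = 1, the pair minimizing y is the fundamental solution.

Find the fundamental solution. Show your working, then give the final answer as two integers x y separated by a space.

3482 531

√43 = [6; 1,1,3,1,5,1,3,1,1,12, …], period ℓ=10 (even) → k=9
step 0: (6, 1)  from 6·(1,0) + (0,1)
step 1: (7, 1)  from 1·(6,1) + (1,0)
…
step 3: (46, 7)  from 3·(13,2) + (7,1)
step 4: (59, 9)  from 1·(46,7) + (13,2)
step 5: (341, 52)  from 5·(59,9) + (46,7)
…
step 7: (1541, 235)  from 3·(400,61) + (341,52)
step 8: (1941, 296)  from 1·(1541,235) + (400,61)
step 9: (3482, 531)  from 1·(1941,296) + (1541,235)
fundamental: x₁=3482, y₁=531  (since 12124324 − 43·281961 = 1)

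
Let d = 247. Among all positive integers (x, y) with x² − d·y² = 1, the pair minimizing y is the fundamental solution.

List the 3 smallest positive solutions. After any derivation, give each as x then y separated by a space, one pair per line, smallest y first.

85292 5427
14549450527 925759368
2481903468612476 157919736025485

√247 → a₀=15, period (1,2,1,1,9,1,9,1,1,2,1,30); ℓ=12 even so k=11
step 0: (15, 1)  from 15·(1,0) + (0,1)
…
step 4: (110, 7)  from 1·(63,4) + (47,3)
…
step 9: (24203, 1540)  from 1·(12683,807) + (11520,733)
step 10: (61089, 3887)  from 2·(24203,1540) + (12683,807)
step 11: (85292, 5427)  from 1·(61089,3887) + (24203,1540)
→ (85292, 5427).  Check: 85292²=7274725264, 247·5427²=7274725263, difference 1.
(x_2, y_2) = (85292·85292 + 247·5427·5427, 85292·5427 + 5427·85292) = (14549450527, 925759368)
(x_3, y_3) = (85292·14549450527 + 247·5427·925759368, 85292·925759368 + 5427·14549450527) = (2481903468612476, 157919736025485)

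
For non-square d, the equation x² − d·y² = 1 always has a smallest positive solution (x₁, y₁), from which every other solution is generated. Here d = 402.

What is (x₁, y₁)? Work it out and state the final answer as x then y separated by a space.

401 20

√402 → a₀=20, period (20,40); ℓ=2 even so k=1
k=0  a_k=20  p_k/q_k = 20/1
k=1  a_k=20  p_k/q_k = 401/20
→ (401, 20).  Check: 401²=160801, 402·20²=160800, difference 1.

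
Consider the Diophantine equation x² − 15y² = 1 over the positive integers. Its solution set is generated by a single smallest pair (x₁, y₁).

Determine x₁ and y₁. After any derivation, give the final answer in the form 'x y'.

4 1

√15 = [3; 1,6, …], period ℓ=2 (even) → k=1
step 0: (3, 1)  from 3·(1,0) + (0,1)
step 1: (4, 1)  from 1·(3,1) + (1,0)
→ (4, 1).  Check: 4²=16, 15·1²=15, difference 1.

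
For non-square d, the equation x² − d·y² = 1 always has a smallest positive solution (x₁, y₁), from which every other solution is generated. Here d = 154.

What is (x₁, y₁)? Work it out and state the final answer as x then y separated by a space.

21295 1716

d=154: √d = [12; 2,2,3,1,2,1,3,2,2,24] (ℓ=10, even), read p_9/q_9
k=0  a_k=12  p_k/q_k = 12/1
k=1  a_k=2  p_k/q_k = 25/2
…
k=7  a_k=3  p_k/q_k = 3847/310
k=8  a_k=2  p_k/q_k = 8724/703
k=9  a_k=2  p_k/q_k = 21295/1716
fundamental: x₁=21295, y₁=1716  (since 453477025 − 154·2944656 = 1)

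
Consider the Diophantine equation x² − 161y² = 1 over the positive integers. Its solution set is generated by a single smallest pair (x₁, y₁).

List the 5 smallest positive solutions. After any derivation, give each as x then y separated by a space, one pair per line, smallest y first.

√161 = [12; 1,2,4,1,2,1,4,2,1,24, …], period ℓ=10 (even) → k=9
k=0  a_k=12  p_k/q_k = 12/1
…
k=3  a_k=4  p_k/q_k = 165/13
k=4  a_k=1  p_k/q_k = 203/16
…
k=7  a_k=4  p_k/q_k = 3667/289
k=8  a_k=2  p_k/q_k = 8108/639
k=9  a_k=1  p_k/q_k = 11775/928
fundamental: x₁=11775, y₁=928  (since 138650625 − 161·861184 = 1)
k=2:  x_2 = 11775·11775+161·928·928 = 277301249,  y_2 = 11775·928+928·11775 = 21854400
k=3:  x_3 = 11775·277301249+161·928·21854400 = 6530444402175,  y_3 = 11775·21854400+928·277301249 = 514671119072
k=4:  x_4 = 11775·6530444402175+161·928·514671119072 = 153791965393920001,  y_4 = 11775·514671119072+928·6530444402175 = 12120504832291200
k=5:  x_5 = 11775·153791965393920001+161·928·12120504832291200 = 3621800778496371621375,  y_5 = 11775·12120504832291200+928·153791965393920001 = 285437888285786640928

11775 928
277301249 21854400
6530444402175 514671119072
153791965393920001 12120504832291200
3621800778496371621375 285437888285786640928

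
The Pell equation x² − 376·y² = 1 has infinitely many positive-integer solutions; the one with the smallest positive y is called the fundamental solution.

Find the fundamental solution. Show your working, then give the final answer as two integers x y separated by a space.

d=376: √d = [19; 2,1,1,3,1,…,1,2,38] (ℓ=16, even), read p_15/q_15
k=0  a_k=19  p_k/q_k = 19/1
k=1  a_k=2  p_k/q_k = 39/2
k=2  a_k=1  p_k/q_k = 58/3
…
k=4  a_k=3  p_k/q_k = 349/18
k=5  a_k=1  p_k/q_k = 446/23
…
k=7  a_k=2  p_k/q_k = 2928/151
…
k=9  a_k=2  p_k/q_k = 28834/1487
k=10  a_k=2  p_k/q_k = 70621/3642
k=11  a_k=1  p_k/q_k = 99455/5129
…
k=14  a_k=1  p_k/q_k = 837427/43187
k=15  a_k=2  p_k/q_k = 2143295/110532
(x₁, y₁) = (2143295, 110532);  2143295² − 376·110532² = 1 ✓

2143295 110532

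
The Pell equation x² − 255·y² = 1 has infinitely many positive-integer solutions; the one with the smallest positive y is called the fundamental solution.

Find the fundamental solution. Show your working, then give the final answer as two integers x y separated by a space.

d=255: √d = [15; 1,30] (ℓ=2, even), read p_1/q_1
i=0: a=15 ⇒ p=15, q=1
i=1: a=1 ⇒ p=16, q=1
→ (16, 1).  Check: 16²=256, 255·1²=255, difference 1.

16 1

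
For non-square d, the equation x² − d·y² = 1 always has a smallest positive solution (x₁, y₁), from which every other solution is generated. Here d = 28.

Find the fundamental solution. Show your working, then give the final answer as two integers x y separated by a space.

[5; 3,2,3,10] for √28; ℓ=4 ⇒ convergent index 3
i=0: a=5 ⇒ p=5, q=1
…
i=2: a=2 ⇒ p=37, q=7
i=3: a=3 ⇒ p=127, q=24
→ (127, 24).  Check: 127²=16129, 28·24²=16128, difference 1.

127 24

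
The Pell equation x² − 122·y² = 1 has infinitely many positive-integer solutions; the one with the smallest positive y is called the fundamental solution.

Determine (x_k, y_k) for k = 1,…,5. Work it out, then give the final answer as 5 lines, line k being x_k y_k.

243 22
118097 10692
57394899 5196290
27893802817 2525386248
13556330774163 1227332520238

√122 → a₀=11, period (22); ℓ=1 odd so k=1
k=0  a_k=11  p_k/q_k = 11/1
k=1  a_k=22  p_k/q_k = 243/22
fundamental: x₁=243, y₁=22  (since 59049 − 122·484 = 1)
(x_2, y_2) = (243·243 + 122·22·22, 243·22 + 22·243) = (118097, 10692)
(x_3, y_3) = (243·118097 + 122·22·10692, 243·10692 + 22·118097) = (57394899, 5196290)
(x_4, y_4) = (243·57394899 + 122·22·5196290, 243·5196290 + 22·57394899) = (27893802817, 2525386248)
(x_5, y_5) = (243·27893802817 + 122·22·2525386248, 243·2525386248 + 22·27893802817) = (13556330774163, 1227332520238)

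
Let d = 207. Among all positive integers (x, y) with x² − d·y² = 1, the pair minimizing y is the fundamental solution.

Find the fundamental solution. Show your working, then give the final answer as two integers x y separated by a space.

d=207: √d = [14; 2,1,1,2,1,1,2,28] (ℓ=8, even), read p_7/q_7
a_0=14:  p_0=14·1+0=14,  q_0=14·0+1=1
…
a_2=1:  p_2=1·29+14=43,  q_2=1·2+1=3
…
a_6=1:  p_6=1·259+187=446,  q_6=1·18+13=31
a_7=2:  p_7=2·446+259=1151,  q_7=2·31+18=80
→ (1151, 80).  Check: 1151²=1324801, 207·80²=1324800, difference 1.

1151 80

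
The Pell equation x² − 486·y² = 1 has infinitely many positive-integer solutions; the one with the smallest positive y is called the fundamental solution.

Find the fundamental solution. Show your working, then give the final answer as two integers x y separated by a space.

485 22

[22; 22,44] for √486; ℓ=2 ⇒ convergent index 1
k=0  a_k=22  p_k/q_k = 22/1
k=1  a_k=22  p_k/q_k = 485/22
(x₁, y₁) = (485, 22);  485² − 486·22² = 1 ✓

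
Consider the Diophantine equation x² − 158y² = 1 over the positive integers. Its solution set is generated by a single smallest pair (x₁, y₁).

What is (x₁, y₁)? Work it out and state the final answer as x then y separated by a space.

√158 = [12; 1,1,3,12,3,1,1,24, …], period ℓ=8 (even) → k=7
step 0: (12, 1)  from 12·(1,0) + (0,1)
…
step 5: (3331, 265)  from 3·(1081,86) + (88,7)
step 6: (4412, 351)  from 1·(3331,265) + (1081,86)
step 7: (7743, 616)  from 1·(4412,351) + (3331,265)
→ (7743, 616).  Check: 7743²=59954049, 158·616²=59954048, difference 1.

7743 616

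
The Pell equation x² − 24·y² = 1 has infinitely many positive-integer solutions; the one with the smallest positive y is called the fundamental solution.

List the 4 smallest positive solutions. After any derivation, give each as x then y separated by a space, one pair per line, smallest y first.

[4; 1,8] for √24; ℓ=2 ⇒ convergent index 1
a_0=4:  p_0=4·1+0=4,  q_0=4·0+1=1
a_1=1:  p_1=1·4+1=5,  q_1=1·1+0=1
fundamental: x₁=5, y₁=1  (since 25 − 24·1 = 1)
n=2: (5,1)∘(5,1) = (5·5+24·1·1, 5·1+1·5) = (49,10)
n=3: (49,10)∘(5,1) = (5·49+24·1·10, 5·10+1·49) = (485,99)
n=4: (485,99)∘(5,1) = (5·485+24·1·99, 5·99+1·485) = (4801,980)

5 1
49 10
485 99
4801 980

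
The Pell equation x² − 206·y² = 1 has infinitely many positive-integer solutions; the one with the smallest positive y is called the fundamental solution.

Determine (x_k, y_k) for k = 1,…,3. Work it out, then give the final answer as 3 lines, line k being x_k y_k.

√206 = [14; 2,1,5,14,5,1,2,28, …], period ℓ=8 (even) → k=7
a_0=14:  p_0=14·1+0=14,  q_0=14·0+1=1
a_1=2:  p_1=2·14+1=29,  q_1=2·1+0=2
…
a_3=5:  p_3=5·43+29=244,  q_3=5·3+2=17
a_4=14:  p_4=14·244+43=3459,  q_4=14·17+3=241
a_5=5:  p_5=5·3459+244=17539,  q_5=5·241+17=1222
a_6=1:  p_6=1·17539+3459=20998,  q_6=1·1222+241=1463
a_7=2:  p_7=2·20998+17539=59535,  q_7=2·1463+1222=4148
(x₁, y₁) = (59535, 4148);  59535² − 206·4148² = 1 ✓
(59535+4148√206)^2 = 7088832449 + 493902360√206
(59535+4148√206)^3 = 844067279642895 + 58808954001052√206

59535 4148
7088832449 493902360
844067279642895 58808954001052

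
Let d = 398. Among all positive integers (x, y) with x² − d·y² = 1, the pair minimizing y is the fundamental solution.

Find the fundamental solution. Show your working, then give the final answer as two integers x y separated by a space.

√398 = [19; 1,18,1,38, …], period ℓ=4 (even) → k=3
a_0=19:  p_0=19·1+0=19,  q_0=19·0+1=1
…
a_2=18:  p_2=18·20+19=379,  q_2=18·1+1=19
a_3=1:  p_3=1·379+20=399,  q_3=1·19+1=20
→ (399, 20).  Check: 399²=159201, 398·20²=159200, difference 1.

399 20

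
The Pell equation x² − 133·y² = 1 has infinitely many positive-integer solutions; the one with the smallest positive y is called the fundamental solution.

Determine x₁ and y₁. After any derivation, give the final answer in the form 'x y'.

d=133: √d = [11; 1,1,7,5,1,…,1,1,22] (ℓ=16, even), read p_15/q_15
i=0: a=11 ⇒ p=11, q=1
i=1: a=1 ⇒ p=12, q=1
…
i=6: a=1 ⇒ p=1949, q=169
i=7: a=1 ⇒ p=3010, q=261
…
i=10: a=1 ⇒ p=18948, q=1643
i=11: a=1 ⇒ p=29927, q=2595
…
i=13: a=7 ⇒ p=1210008, q=104921
i=14: a=1 ⇒ p=1378591, q=119539
i=15: a=1 ⇒ p=2588599, q=224460
(x₁, y₁) = (2588599, 224460);  2588599² − 133·224460² = 1 ✓

2588599 224460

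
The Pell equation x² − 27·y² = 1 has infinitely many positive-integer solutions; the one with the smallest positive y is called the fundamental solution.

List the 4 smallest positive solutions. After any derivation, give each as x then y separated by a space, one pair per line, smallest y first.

d=27: √d = [5; 5,10] (ℓ=2, even), read p_1/q_1
k=0  a_k=5  p_k/q_k = 5/1
k=1  a_k=5  p_k/q_k = 26/5
(x₁, y₁) = (26, 5);  26² − 27·5² = 1 ✓
k=2:  x_2 = 26·26+27·5·5 = 1351,  y_2 = 26·5+5·26 = 260
k=3:  x_3 = 26·1351+27·5·260 = 70226,  y_3 = 26·260+5·1351 = 13515
k=4:  x_4 = 26·70226+27·5·13515 = 3650401,  y_4 = 26·13515+5·70226 = 702520

26 5
1351 260
70226 13515
3650401 702520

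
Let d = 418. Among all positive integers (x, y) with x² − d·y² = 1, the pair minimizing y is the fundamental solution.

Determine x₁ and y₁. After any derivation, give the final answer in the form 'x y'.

33857 1656

√418 = [20; 2,4,20,4,2,40, …], period ℓ=6 (even) → k=5
step 0: (20, 1)  from 20·(1,0) + (0,1)
…
step 2: (184, 9)  from 4·(41,2) + (20,1)
…
step 4: (15068, 737)  from 4·(3721,182) + (184,9)
step 5: (33857, 1656)  from 2·(15068,737) + (3721,182)
(x₁, y₁) = (33857, 1656);  33857² − 418·1656² = 1 ✓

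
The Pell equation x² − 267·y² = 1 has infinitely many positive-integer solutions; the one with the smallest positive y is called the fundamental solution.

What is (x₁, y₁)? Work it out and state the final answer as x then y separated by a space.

2402 147

[16; 2,1,15,1,2,32] for √267; ℓ=6 ⇒ convergent index 5
a_0=16:  p_0=16·1+0=16,  q_0=16·0+1=1
a_1=2:  p_1=2·16+1=33,  q_1=2·1+0=2
…
a_3=15:  p_3=15·49+33=768,  q_3=15·3+2=47
a_4=1:  p_4=1·768+49=817,  q_4=1·47+3=50
a_5=2:  p_5=2·817+768=2402,  q_5=2·50+47=147
(x₁, y₁) = (2402, 147);  2402² − 267·147² = 1 ✓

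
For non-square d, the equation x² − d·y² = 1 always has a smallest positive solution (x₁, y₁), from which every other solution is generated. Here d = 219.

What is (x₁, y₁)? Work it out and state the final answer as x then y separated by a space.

[14; 1,3,1,28] for √219; ℓ=4 ⇒ convergent index 3
step 0: (14, 1)  from 14·(1,0) + (0,1)
…
step 2: (59, 4)  from 3·(15,1) + (14,1)
step 3: (74, 5)  from 1·(59,4) + (15,1)
fundamental: x₁=74, y₁=5  (since 5476 − 219·25 = 1)

74 5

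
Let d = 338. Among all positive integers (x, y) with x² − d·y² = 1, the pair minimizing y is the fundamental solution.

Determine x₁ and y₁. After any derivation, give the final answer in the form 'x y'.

114243 6214

d=338: √d = [18; 2,1,1,2,36] (ℓ=5, odd), read p_9/q_9
step 0: (18, 1)  from 18·(1,0) + (0,1)
step 1: (37, 2)  from 2·(18,1) + (1,0)
…
step 5: (8696, 473)  from 36·(239,13) + (92,5)
…
step 7: (26327, 1432)  from 1·(17631,959) + (8696,473)
step 8: (43958, 2391)  from 1·(26327,1432) + (17631,959)
step 9: (114243, 6214)  from 2·(43958,2391) + (26327,1432)
fundamental: x₁=114243, y₁=6214  (since 13051463049 − 338·38613796 = 1)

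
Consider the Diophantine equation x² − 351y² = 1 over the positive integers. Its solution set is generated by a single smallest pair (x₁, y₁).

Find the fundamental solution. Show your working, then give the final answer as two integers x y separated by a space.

√351 → a₀=18, period (1,2,1,3,2,2,2,3,1,2,1,36); ℓ=12 even so k=11
i=0: a=18 ⇒ p=18, q=1
i=1: a=1 ⇒ p=19, q=1
i=2: a=2 ⇒ p=56, q=3
i=3: a=1 ⇒ p=75, q=4
i=4: a=3 ⇒ p=281, q=15
i=5: a=2 ⇒ p=637, q=34
i=6: a=2 ⇒ p=1555, q=83
i=7: a=2 ⇒ p=3747, q=200
i=8: a=3 ⇒ p=12796, q=683
…
i=10: a=2 ⇒ p=45882, q=2449
i=11: a=1 ⇒ p=62425, q=3332
→ (62425, 3332).  Check: 62425²=3896880625, 351·3332²=3896880624, difference 1.

62425 3332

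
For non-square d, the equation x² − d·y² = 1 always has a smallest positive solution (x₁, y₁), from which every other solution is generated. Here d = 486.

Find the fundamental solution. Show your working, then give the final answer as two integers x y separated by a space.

485 22

√486 → a₀=22, period (22,44); ℓ=2 even so k=1
i=0: a=22 ⇒ p=22, q=1
i=1: a=22 ⇒ p=485, q=22
fundamental: x₁=485, y₁=22  (since 235225 − 486·484 = 1)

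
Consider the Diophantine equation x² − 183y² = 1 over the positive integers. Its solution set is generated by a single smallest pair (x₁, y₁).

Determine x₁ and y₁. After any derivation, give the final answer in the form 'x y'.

[13; 1,1,8,1,1,26] for √183; ℓ=6 ⇒ convergent index 5
a_0=13:  p_0=13·1+0=13,  q_0=13·0+1=1
a_1=1:  p_1=1·13+1=14,  q_1=1·1+0=1
a_2=1:  p_2=1·14+13=27,  q_2=1·1+1=2
a_3=8:  p_3=8·27+14=230,  q_3=8·2+1=17
a_4=1:  p_4=1·230+27=257,  q_4=1·17+2=19
a_5=1:  p_5=1·257+230=487,  q_5=1·19+17=36
→ (487, 36).  Check: 487²=237169, 183·36²=237168, difference 1.

487 36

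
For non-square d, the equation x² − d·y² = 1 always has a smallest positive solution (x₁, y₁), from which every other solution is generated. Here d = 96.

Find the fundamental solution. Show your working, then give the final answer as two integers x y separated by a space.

[9; 1,3,1,18] for √96; ℓ=4 ⇒ convergent index 3
k=0  a_k=9  p_k/q_k = 9/1
…
k=2  a_k=3  p_k/q_k = 39/4
k=3  a_k=1  p_k/q_k = 49/5
→ (49, 5).  Check: 49²=2401, 96·5²=2400, difference 1.

49 5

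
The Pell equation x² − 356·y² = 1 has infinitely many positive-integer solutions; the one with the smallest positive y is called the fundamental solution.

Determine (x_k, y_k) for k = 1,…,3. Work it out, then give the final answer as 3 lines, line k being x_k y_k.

√356 → a₀=18, period (1,6,1,1,2,…,6,1,36); ℓ=14 even so k=13
i=0: a=18 ⇒ p=18, q=1
i=1: a=1 ⇒ p=19, q=1
…
i=9: a=2 ⇒ p=28151, q=1492
…
i=12: a=6 ⇒ p=433982, q=23001
i=13: a=1 ⇒ p=500001, q=26500
fundamental: x₁=500001, y₁=26500  (since 250001000001 − 356·702250000 = 1)
(500001+26500√356)^2 = 500002000001 + 26500053000√356
(500001+26500√356)^3 = 500003000004500001 + 26500106000079500√356

500001 26500
500002000001 26500053000
500003000004500001 26500106000079500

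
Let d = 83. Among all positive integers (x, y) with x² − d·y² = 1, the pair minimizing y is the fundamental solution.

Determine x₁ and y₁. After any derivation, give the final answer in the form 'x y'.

[9; 9,18] for √83; ℓ=2 ⇒ convergent index 1
step 0: (9, 1)  from 9·(1,0) + (0,1)
step 1: (82, 9)  from 9·(9,1) + (1,0)
(x₁, y₁) = (82, 9);  82² − 83·9² = 1 ✓

82 9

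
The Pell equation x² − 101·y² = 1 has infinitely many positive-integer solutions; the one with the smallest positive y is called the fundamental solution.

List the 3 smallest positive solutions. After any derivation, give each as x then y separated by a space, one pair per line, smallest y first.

201 20
80801 8040
32481801 3232060

[10; 20] for √101; ℓ=1 ⇒ convergent index 1
a_0=10:  p_0=10·1+0=10,  q_0=10·0+1=1
a_1=20:  p_1=20·10+1=201,  q_1=20·1+0=20
fundamental: x₁=201, y₁=20  (since 40401 − 101·400 = 1)
n=2: (201,20)∘(201,20) = (201·201+101·20·20, 201·20+20·201) = (80801,8040)
n=3: (80801,8040)∘(201,20) = (201·80801+101·20·8040, 201·8040+20·80801) = (32481801,3232060)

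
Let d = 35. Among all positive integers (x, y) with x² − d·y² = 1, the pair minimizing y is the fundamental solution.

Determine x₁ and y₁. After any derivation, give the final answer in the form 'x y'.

6 1

[5; 1,10] for √35; ℓ=2 ⇒ convergent index 1
a_0=5:  p_0=5·1+0=5,  q_0=5·0+1=1
a_1=1:  p_1=1·5+1=6,  q_1=1·1+0=1
→ (6, 1).  Check: 6²=36, 35·1²=35, difference 1.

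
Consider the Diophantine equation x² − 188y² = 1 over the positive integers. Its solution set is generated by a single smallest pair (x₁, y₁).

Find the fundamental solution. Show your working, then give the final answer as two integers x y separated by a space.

4607 336

√188 → a₀=13, period (1,2,2,6,2,2,1,26); ℓ=8 even so k=7
k=0  a_k=13  p_k/q_k = 13/1
k=1  a_k=1  p_k/q_k = 14/1
…
k=3  a_k=2  p_k/q_k = 96/7
k=4  a_k=6  p_k/q_k = 617/45
…
k=6  a_k=2  p_k/q_k = 3277/239
k=7  a_k=1  p_k/q_k = 4607/336
fundamental: x₁=4607, y₁=336  (since 21224449 − 188·112896 = 1)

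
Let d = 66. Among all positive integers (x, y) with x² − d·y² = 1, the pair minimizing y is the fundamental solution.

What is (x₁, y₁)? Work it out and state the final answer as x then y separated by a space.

[8; 8,16] for √66; ℓ=2 ⇒ convergent index 1
step 0: (8, 1)  from 8·(1,0) + (0,1)
step 1: (65, 8)  from 8·(8,1) + (1,0)
(x₁, y₁) = (65, 8);  65² − 66·8² = 1 ✓

65 8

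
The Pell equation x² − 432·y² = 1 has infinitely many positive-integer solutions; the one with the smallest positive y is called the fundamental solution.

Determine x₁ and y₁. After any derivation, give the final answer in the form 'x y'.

[20; 1,3,1,1,1,3,1,40] for √432; ℓ=8 ⇒ convergent index 7
k=0  a_k=20  p_k/q_k = 20/1
…
k=2  a_k=3  p_k/q_k = 83/4
k=3  a_k=1  p_k/q_k = 104/5
…
k=5  a_k=1  p_k/q_k = 291/14
k=6  a_k=3  p_k/q_k = 1060/51
k=7  a_k=1  p_k/q_k = 1351/65
(x₁, y₁) = (1351, 65);  1351² − 432·65² = 1 ✓

1351 65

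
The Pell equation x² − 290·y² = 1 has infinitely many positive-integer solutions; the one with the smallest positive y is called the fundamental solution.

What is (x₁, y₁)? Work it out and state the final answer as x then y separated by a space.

√290 → a₀=17, period (34); ℓ=1 odd so k=1
step 0: (17, 1)  from 17·(1,0) + (0,1)
step 1: (579, 34)  from 34·(17,1) + (1,0)
(x₁, y₁) = (579, 34);  579² − 290·34² = 1 ✓

579 34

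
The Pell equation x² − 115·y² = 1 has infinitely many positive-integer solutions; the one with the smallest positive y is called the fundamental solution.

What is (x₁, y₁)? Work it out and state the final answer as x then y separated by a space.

d=115: √d = [10; 1,2,1,1,1,1,1,2,1,20] (ℓ=10, even), read p_9/q_9
i=0: a=10 ⇒ p=10, q=1
i=1: a=1 ⇒ p=11, q=1
…
i=4: a=1 ⇒ p=75, q=7
i=5: a=1 ⇒ p=118, q=11
i=6: a=1 ⇒ p=193, q=18
i=7: a=1 ⇒ p=311, q=29
i=8: a=2 ⇒ p=815, q=76
i=9: a=1 ⇒ p=1126, q=105
fundamental: x₁=1126, y₁=105  (since 1267876 − 115·11025 = 1)

1126 105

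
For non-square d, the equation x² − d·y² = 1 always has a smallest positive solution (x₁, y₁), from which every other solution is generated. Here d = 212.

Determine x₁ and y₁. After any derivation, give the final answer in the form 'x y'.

66249 4550

[14; 1,1,3,1,1,…,1,1,28] for √212; ℓ=14 ⇒ convergent index 13
step 0: (14, 1)  from 14·(1,0) + (0,1)
step 1: (15, 1)  from 1·(14,1) + (1,0)
…
step 4: (131, 9)  from 1·(102,7) + (29,2)
…
step 12: (37114, 2549)  from 1·(29135,2001) + (7979,548)
step 13: (66249, 4550)  from 1·(37114,2549) + (29135,2001)
(x₁, y₁) = (66249, 4550);  66249² − 212·4550² = 1 ✓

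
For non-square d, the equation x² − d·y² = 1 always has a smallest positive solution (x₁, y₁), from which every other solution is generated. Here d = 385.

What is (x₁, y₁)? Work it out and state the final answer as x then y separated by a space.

[19; 1,1,1,1,1,…,1,1,38] for √385; ℓ=16 ⇒ convergent index 15
k=0  a_k=19  p_k/q_k = 19/1
k=1  a_k=1  p_k/q_k = 20/1
k=2  a_k=1  p_k/q_k = 39/2
k=3  a_k=1  p_k/q_k = 59/3
k=4  a_k=1  p_k/q_k = 98/5
k=5  a_k=1  p_k/q_k = 157/8
k=6  a_k=3  p_k/q_k = 569/29
k=7  a_k=1  p_k/q_k = 726/37
k=8  a_k=2  p_k/q_k = 2021/103
k=9  a_k=1  p_k/q_k = 2747/140
k=10  a_k=3  p_k/q_k = 10262/523
k=11  a_k=1  p_k/q_k = 13009/663
…
k=13  a_k=1  p_k/q_k = 36280/1849
k=14  a_k=1  p_k/q_k = 59551/3035
k=15  a_k=1  p_k/q_k = 95831/4884
fundamental: x₁=95831, y₁=4884  (since 9183580561 − 385·23853456 = 1)

95831 4884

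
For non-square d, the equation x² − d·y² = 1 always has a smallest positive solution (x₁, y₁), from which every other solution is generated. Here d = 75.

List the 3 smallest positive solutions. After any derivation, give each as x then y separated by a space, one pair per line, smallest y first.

√75 → a₀=8, period (1,1,1,16); ℓ=4 even so k=3
a_0=8:  p_0=8·1+0=8,  q_0=8·0+1=1
a_1=1:  p_1=1·8+1=9,  q_1=1·1+0=1
a_2=1:  p_2=1·9+8=17,  q_2=1·1+1=2
a_3=1:  p_3=1·17+9=26,  q_3=1·2+1=3
(x₁, y₁) = (26, 3);  26² − 75·3² = 1 ✓
(x_2, y_2) = (26·26 + 75·3·3, 26·3 + 3·26) = (1351, 156)
(x_3, y_3) = (26·1351 + 75·3·156, 26·156 + 3·1351) = (70226, 8109)

26 3
1351 156
70226 8109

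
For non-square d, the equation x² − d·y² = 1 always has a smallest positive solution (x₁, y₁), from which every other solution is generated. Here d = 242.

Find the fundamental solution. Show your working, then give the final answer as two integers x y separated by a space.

19601 1260

d=242: √d = [15; 1,1,3,1,14,1,3,1,1,30] (ℓ=10, even), read p_9/q_9
step 0: (15, 1)  from 15·(1,0) + (0,1)
…
step 3: (109, 7)  from 3·(31,2) + (16,1)
…
step 7: (8696, 559)  from 3·(2209,142) + (2069,133)
step 8: (10905, 701)  from 1·(8696,559) + (2209,142)
step 9: (19601, 1260)  from 1·(10905,701) + (8696,559)
→ (19601, 1260).  Check: 19601²=384199201, 242·1260²=384199200, difference 1.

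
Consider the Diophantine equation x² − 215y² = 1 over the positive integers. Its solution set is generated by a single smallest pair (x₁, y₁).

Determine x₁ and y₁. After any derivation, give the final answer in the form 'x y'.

44 3

d=215: √d = [14; 1,1,1,28] (ℓ=4, even), read p_3/q_3
a_0=14:  p_0=14·1+0=14,  q_0=14·0+1=1
a_1=1:  p_1=1·14+1=15,  q_1=1·1+0=1
a_2=1:  p_2=1·15+14=29,  q_2=1·1+1=2
a_3=1:  p_3=1·29+15=44,  q_3=1·2+1=3
(x₁, y₁) = (44, 3);  44² − 215·3² = 1 ✓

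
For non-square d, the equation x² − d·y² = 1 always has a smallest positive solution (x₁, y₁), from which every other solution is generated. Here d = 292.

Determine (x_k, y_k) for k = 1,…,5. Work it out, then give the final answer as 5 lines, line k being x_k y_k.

√292 = [17; 11,2,1,3,8,3,1,2,11,34, …], period ℓ=10 (even) → k=9
a_0=17:  p_0=17·1+0=17,  q_0=17·0+1=1
…
a_2=2:  p_2=2·188+17=393,  q_2=2·11+1=23
a_3=1:  p_3=1·393+188=581,  q_3=1·23+11=34
a_4=3:  p_4=3·581+393=2136,  q_4=3·34+23=125
a_5=8:  p_5=8·2136+581=17669,  q_5=8·125+34=1034
a_6=3:  p_6=3·17669+2136=55143,  q_6=3·1034+125=3227
a_7=1:  p_7=1·55143+17669=72812,  q_7=1·3227+1034=4261
a_8=2:  p_8=2·72812+55143=200767,  q_8=2·4261+3227=11749
a_9=11:  p_9=11·200767+72812=2281249,  q_9=11·11749+4261=133500
fundamental: x₁=2281249, y₁=133500  (since 5204097000001 − 292·17822250000 = 1)
n=2: (2281249,133500)∘(2281249,133500) = (2281249·2281249+292·133500·133500, 2281249·133500+133500·2281249) = (10408194000001,609093483000)
n=3: (10408194000001,609093483000)∘(2281249,133500) = (2281249·10408194000001+292·133500·609093483000, 2281249·609093483000+133500·10408194000001) = (47487364308614281249,2778987798000400500)
n=4: (47487364308614281249,2778987798000400500)∘(2281249,133500) = (2281249·47487364308614281249+292·133500·2778987798000400500, 2281249·2778987798000400500+133500·47487364308614281249) = (216661004683313632776000001,12679126270400622186966000)
n=5: (216661004683313632776000001,12679126270400622186966000)∘(2281249,133500) = (2281249·216661004683313632776000001+292·133500·12679126270400622186966000, 2281249·12679126270400622186966000+133500·216661004683313632776000001) = (988515400545561595548925838281249,57848488250447518938990000667500)

2281249 133500
10408194000001 609093483000
47487364308614281249 2778987798000400500
216661004683313632776000001 12679126270400622186966000
988515400545561595548925838281249 57848488250447518938990000667500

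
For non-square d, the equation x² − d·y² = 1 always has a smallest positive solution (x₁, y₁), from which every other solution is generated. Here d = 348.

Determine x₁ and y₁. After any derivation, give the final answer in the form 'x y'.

1567 84

[18; 1,1,1,8,1,1,1,36] for √348; ℓ=8 ⇒ convergent index 7
k=0  a_k=18  p_k/q_k = 18/1
…
k=4  a_k=8  p_k/q_k = 485/26
k=5  a_k=1  p_k/q_k = 541/29
k=6  a_k=1  p_k/q_k = 1026/55
k=7  a_k=1  p_k/q_k = 1567/84
(x₁, y₁) = (1567, 84);  1567² − 348·84² = 1 ✓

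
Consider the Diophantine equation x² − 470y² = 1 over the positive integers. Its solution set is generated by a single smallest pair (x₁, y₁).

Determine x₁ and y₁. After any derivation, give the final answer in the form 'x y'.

1691 78

d=470: √d = [21; 1,2,8,2,1,42] (ℓ=6, even), read p_5/q_5
k=0  a_k=21  p_k/q_k = 21/1
k=1  a_k=1  p_k/q_k = 22/1
k=2  a_k=2  p_k/q_k = 65/3
…
k=4  a_k=2  p_k/q_k = 1149/53
k=5  a_k=1  p_k/q_k = 1691/78
→ (1691, 78).  Check: 1691²=2859481, 470·78²=2859480, difference 1.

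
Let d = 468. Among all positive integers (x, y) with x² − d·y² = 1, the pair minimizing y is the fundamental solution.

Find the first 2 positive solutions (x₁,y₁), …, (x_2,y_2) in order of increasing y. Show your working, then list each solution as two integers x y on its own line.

649 30
842401 38940

[21; 1,1,1,2,1,1,1,42] for √468; ℓ=8 ⇒ convergent index 7
a_0=21:  p_0=21·1+0=21,  q_0=21·0+1=1
a_1=1:  p_1=1·21+1=22,  q_1=1·1+0=1
a_2=1:  p_2=1·22+21=43,  q_2=1·1+1=2
…
a_4=2:  p_4=2·65+43=173,  q_4=2·3+2=8
…
a_6=1:  p_6=1·238+173=411,  q_6=1·11+8=19
a_7=1:  p_7=1·411+238=649,  q_7=1·19+11=30
→ (649, 30).  Check: 649²=421201, 468·30²=421200, difference 1.
k=2:  x_2 = 649·649+468·30·30 = 842401,  y_2 = 649·30+30·649 = 38940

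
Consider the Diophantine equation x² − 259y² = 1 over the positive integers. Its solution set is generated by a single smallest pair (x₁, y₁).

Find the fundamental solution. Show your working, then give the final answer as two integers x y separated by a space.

847225 52644

√259 = [16; 10,1,2,3,4,3,2,1,10,32, …], period ℓ=10 (even) → k=9
step 0: (16, 1)  from 16·(1,0) + (0,1)
…
step 2: (177, 11)  from 1·(161,10) + (16,1)
…
step 4: (1722, 107)  from 3·(515,32) + (177,11)
step 5: (7403, 460)  from 4·(1722,107) + (515,32)
…
step 7: (55265, 3434)  from 2·(23931,1487) + (7403,460)
step 8: (79196, 4921)  from 1·(55265,3434) + (23931,1487)
step 9: (847225, 52644)  from 10·(79196,4921) + (55265,3434)
→ (847225, 52644).  Check: 847225²=717790200625, 259·52644²=717790200624, difference 1.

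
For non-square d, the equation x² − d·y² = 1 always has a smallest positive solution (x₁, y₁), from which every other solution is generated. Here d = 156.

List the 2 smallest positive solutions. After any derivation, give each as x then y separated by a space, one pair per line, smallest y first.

[12; 2,24] for √156; ℓ=2 ⇒ convergent index 1
i=0: a=12 ⇒ p=12, q=1
i=1: a=2 ⇒ p=25, q=2
fundamental: x₁=25, y₁=2  (since 625 − 156·4 = 1)
(25+2√156)^2 = 1249 + 100√156

25 2
1249 100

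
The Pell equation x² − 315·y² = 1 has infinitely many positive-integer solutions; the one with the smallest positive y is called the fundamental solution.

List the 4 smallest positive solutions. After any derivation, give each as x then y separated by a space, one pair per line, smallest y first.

71 4
10081 568
1431431 80652
203253121 11452016

√315 = [17; 1,2,1,34, …], period ℓ=4 (even) → k=3
k=0  a_k=17  p_k/q_k = 17/1
k=1  a_k=1  p_k/q_k = 18/1
k=2  a_k=2  p_k/q_k = 53/3
k=3  a_k=1  p_k/q_k = 71/4
→ (71, 4).  Check: 71²=5041, 315·4²=5040, difference 1.
k=2:  x_2 = 71·71+315·4·4 = 10081,  y_2 = 71·4+4·71 = 568
k=3:  x_3 = 71·10081+315·4·568 = 1431431,  y_3 = 71·568+4·10081 = 80652
k=4:  x_4 = 71·1431431+315·4·80652 = 203253121,  y_4 = 71·80652+4·1431431 = 11452016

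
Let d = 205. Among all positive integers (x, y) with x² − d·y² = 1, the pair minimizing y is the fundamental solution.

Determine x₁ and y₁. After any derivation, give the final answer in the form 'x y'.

39689 2772

d=205: √d = [14; 3,6,1,4,1,6,3,28] (ℓ=8, even), read p_7/q_7
i=0: a=14 ⇒ p=14, q=1
…
i=2: a=6 ⇒ p=272, q=19
i=3: a=1 ⇒ p=315, q=22
…
i=6: a=6 ⇒ p=12614, q=881
i=7: a=3 ⇒ p=39689, q=2772
fundamental: x₁=39689, y₁=2772  (since 1575216721 − 205·7683984 = 1)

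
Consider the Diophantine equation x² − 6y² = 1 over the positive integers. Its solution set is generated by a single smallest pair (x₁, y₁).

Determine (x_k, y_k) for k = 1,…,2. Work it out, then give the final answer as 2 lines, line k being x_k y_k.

5 2
49 20

[2; 2,4] for √6; ℓ=2 ⇒ convergent index 1
step 0: (2, 1)  from 2·(1,0) + (0,1)
step 1: (5, 2)  from 2·(2,1) + (1,0)
fundamental: x₁=5, y₁=2  (since 25 − 6·4 = 1)
(x_2, y_2) = (5·5 + 6·2·2, 5·2 + 2·5) = (49, 20)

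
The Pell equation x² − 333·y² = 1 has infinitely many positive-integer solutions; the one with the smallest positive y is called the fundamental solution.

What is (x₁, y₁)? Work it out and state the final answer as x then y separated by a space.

73 4

[18; 4,36] for √333; ℓ=2 ⇒ convergent index 1
i=0: a=18 ⇒ p=18, q=1
i=1: a=4 ⇒ p=73, q=4
fundamental: x₁=73, y₁=4  (since 5329 − 333·16 = 1)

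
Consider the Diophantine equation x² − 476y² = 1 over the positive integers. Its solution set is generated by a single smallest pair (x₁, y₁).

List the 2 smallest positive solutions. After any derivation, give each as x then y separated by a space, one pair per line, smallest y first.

[21; 1,4,2,10,2,4,1,42] for √476; ℓ=8 ⇒ convergent index 7
step 0: (21, 1)  from 21·(1,0) + (0,1)
…
step 3: (240, 11)  from 2·(109,5) + (22,1)
…
step 5: (5258, 241)  from 2·(2509,115) + (240,11)
step 6: (23541, 1079)  from 4·(5258,241) + (2509,115)
step 7: (28799, 1320)  from 1·(23541,1079) + (5258,241)
→ (28799, 1320).  Check: 28799²=829382401, 476·1320²=829382400, difference 1.
(28799+1320√476)^2 = 1658764801 + 76029360√476

28799 1320
1658764801 76029360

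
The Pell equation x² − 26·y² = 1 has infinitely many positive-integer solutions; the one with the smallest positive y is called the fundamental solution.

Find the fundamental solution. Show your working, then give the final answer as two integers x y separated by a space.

51 10

√26 → a₀=5, period (10); ℓ=1 odd so k=1
step 0: (5, 1)  from 5·(1,0) + (0,1)
step 1: (51, 10)  from 10·(5,1) + (1,0)
fundamental: x₁=51, y₁=10  (since 2601 − 26·100 = 1)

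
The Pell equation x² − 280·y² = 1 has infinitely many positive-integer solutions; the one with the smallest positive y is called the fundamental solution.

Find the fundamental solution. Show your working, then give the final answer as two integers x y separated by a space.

251 15

d=280: √d = [16; 1,2,1,2,1,32] (ℓ=6, even), read p_5/q_5
i=0: a=16 ⇒ p=16, q=1
i=1: a=1 ⇒ p=17, q=1
…
i=4: a=2 ⇒ p=184, q=11
i=5: a=1 ⇒ p=251, q=15
fundamental: x₁=251, y₁=15  (since 63001 − 280·225 = 1)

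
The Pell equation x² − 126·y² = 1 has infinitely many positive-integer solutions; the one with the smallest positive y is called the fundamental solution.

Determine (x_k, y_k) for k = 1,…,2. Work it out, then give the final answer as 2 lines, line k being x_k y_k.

[11; 4,2,4,22] for √126; ℓ=4 ⇒ convergent index 3
k=0  a_k=11  p_k/q_k = 11/1
…
k=2  a_k=2  p_k/q_k = 101/9
k=3  a_k=4  p_k/q_k = 449/40
(x₁, y₁) = (449, 40);  449² − 126·40² = 1 ✓
n=2: (449,40)∘(449,40) = (449·449+126·40·40, 449·40+40·449) = (403201,35920)

449 40
403201 35920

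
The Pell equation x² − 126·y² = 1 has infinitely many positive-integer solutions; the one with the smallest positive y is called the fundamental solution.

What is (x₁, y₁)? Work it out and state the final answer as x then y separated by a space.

449 40

d=126: √d = [11; 4,2,4,22] (ℓ=4, even), read p_3/q_3
step 0: (11, 1)  from 11·(1,0) + (0,1)
step 1: (45, 4)  from 4·(11,1) + (1,0)
step 2: (101, 9)  from 2·(45,4) + (11,1)
step 3: (449, 40)  from 4·(101,9) + (45,4)
fundamental: x₁=449, y₁=40  (since 201601 − 126·1600 = 1)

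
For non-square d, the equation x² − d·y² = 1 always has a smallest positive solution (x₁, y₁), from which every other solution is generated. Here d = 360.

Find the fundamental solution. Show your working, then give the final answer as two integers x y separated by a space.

√360 → a₀=18, period (1,36); ℓ=2 even so k=1
i=0: a=18 ⇒ p=18, q=1
i=1: a=1 ⇒ p=19, q=1
(x₁, y₁) = (19, 1);  19² − 360·1² = 1 ✓

19 1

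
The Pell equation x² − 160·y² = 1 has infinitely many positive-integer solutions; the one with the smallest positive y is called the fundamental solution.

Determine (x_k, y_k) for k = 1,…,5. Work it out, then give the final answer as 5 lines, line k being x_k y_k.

√160 → a₀=12, period (1,1,1,5,1,1,1,24); ℓ=8 even so k=7
k=0  a_k=12  p_k/q_k = 12/1
…
k=3  a_k=1  p_k/q_k = 38/3
k=4  a_k=5  p_k/q_k = 215/17
k=5  a_k=1  p_k/q_k = 253/20
k=6  a_k=1  p_k/q_k = 468/37
k=7  a_k=1  p_k/q_k = 721/57
→ (721, 57).  Check: 721²=519841, 160·57²=519840, difference 1.
(x_2, y_2) = (721·721 + 160·57·57, 721·57 + 57·721) = (1039681, 82194)
(x_3, y_3) = (721·1039681 + 160·57·82194, 721·82194 + 57·1039681) = (1499219281, 118523691)
(x_4, y_4) = (721·1499219281 + 160·57·118523691, 721·118523691 + 57·1499219281) = (2161873163521, 170911080228)
(x_5, y_5) = (721·2161873163521 + 160·57·170911080228, 721·170911080228 + 57·2161873163521) = (3117419602578001, 246453659165085)

721 57
1039681 82194
1499219281 118523691
2161873163521 170911080228
3117419602578001 246453659165085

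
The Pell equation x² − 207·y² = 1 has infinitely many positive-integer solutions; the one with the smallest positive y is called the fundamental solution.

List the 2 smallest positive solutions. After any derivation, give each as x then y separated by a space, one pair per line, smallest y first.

1151 80
2649601 184160

d=207: √d = [14; 2,1,1,2,1,1,2,28] (ℓ=8, even), read p_7/q_7
a_0=14:  p_0=14·1+0=14,  q_0=14·0+1=1
…
a_3=1:  p_3=1·43+29=72,  q_3=1·3+2=5
…
a_6=1:  p_6=1·259+187=446,  q_6=1·18+13=31
a_7=2:  p_7=2·446+259=1151,  q_7=2·31+18=80
→ (1151, 80).  Check: 1151²=1324801, 207·80²=1324800, difference 1.
n=2: (1151,80)∘(1151,80) = (1151·1151+207·80·80, 1151·80+80·1151) = (2649601,184160)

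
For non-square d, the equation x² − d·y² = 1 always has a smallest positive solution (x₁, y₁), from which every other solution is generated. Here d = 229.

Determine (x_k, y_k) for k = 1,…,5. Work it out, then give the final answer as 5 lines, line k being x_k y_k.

√229 → a₀=15, period (7,1,1,7,30); ℓ=5 odd so k=9
a_0=15:  p_0=15·1+0=15,  q_0=15·0+1=1
a_1=7:  p_1=7·15+1=106,  q_1=7·1+0=7
…
a_3=1:  p_3=1·121+106=227,  q_3=1·8+7=15
…
a_8=1:  p_8=1·413926+362399=776325,  q_8=1·27353+23948=51301
a_9=7:  p_9=7·776325+413926=5848201,  q_9=7·51301+27353=386460
(x₁, y₁) = (5848201, 386460);  5848201² − 229·386460² = 1 ✓
(x_2, y_2) = (5848201·5848201 + 229·386460·386460, 5848201·386460 + 386460·5848201) = (68402909872801, 4520191516920)
(x_3, y_3) = (5848201·68402909872801 + 229·386460·4520191516920, 5848201·4520191516920 + 386460·68402909872801) = (800067931842043513801, 52869977098885735380)
(x_4, y_4) = (5848201·800067931842043513801 + 229·386460·52869977098885735380, 5848201·52869977098885735380 + 386460·800067931842043513801) = (9357916158133073035999171201, 618388505879356792878585840)
(x_5, y_5) = (5848201·9357916158133073035999171201 + 229·386460·618388505879356792878585840, 5848201·618388505879356792878585840 + 386460·9357916158133073035999171201) = (109453949267819191656474935990205001, 7232920556944267680961578290412300)

5848201 386460
68402909872801 4520191516920
800067931842043513801 52869977098885735380
9357916158133073035999171201 618388505879356792878585840
109453949267819191656474935990205001 7232920556944267680961578290412300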